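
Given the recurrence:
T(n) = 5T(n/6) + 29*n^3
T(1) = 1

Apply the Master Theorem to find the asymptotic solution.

a=5, b=6, f(n)=29*n^3. log_6(5) = 0.8982 < 3. Case 3: T(n) = O(n^3).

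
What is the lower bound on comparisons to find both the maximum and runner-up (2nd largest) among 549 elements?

Lower bound: finding the max needs 549-1 comparisons. By an adversary weight-doubling argument, the maximum element must personally win at least ceil(log_2(549)) = 10 comparisons in any correct algorithm. The 2nd largest is among those 10 direct losers, and distinguishing it requires 10-1 more comparisons. Total >= 549-1 + 10-1 = 557. A balanced tournament achieves this bound exactly.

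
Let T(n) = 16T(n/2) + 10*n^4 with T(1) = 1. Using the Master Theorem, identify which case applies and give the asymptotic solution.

a=16, b=2, f(n)=10*n^4.
log_2(16) = 4, so n^(log_b(a)) = n^4.
f(n) = Theta(n^4), so Case 2 applies.
T(n) = Theta(n^4 log n).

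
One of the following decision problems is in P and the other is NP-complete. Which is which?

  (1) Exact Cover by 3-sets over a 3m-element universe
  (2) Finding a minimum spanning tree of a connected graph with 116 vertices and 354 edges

(1) is NP-complete: one of Karp's 21 NP-complete problems.
(2) is P: Kruskal's / Prim's algorithms run in polynomial time.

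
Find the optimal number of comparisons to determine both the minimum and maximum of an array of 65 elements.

Naive approach: 128 comparisons (64 for max + 64 for min).
Optimal: Compare elements in pairs first (floor(n/2) = 32 comparisons), then find max among winners and min among losers (32 comparisons each).
Total: ceil(3n/2) - 2 = 96 comparisons. An adversary argument shows this is also a lower bound.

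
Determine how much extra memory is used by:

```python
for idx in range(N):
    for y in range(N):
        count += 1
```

Space complexity: O(1).
Only a constant amount of auxiliary storage is used; nothing grows with n.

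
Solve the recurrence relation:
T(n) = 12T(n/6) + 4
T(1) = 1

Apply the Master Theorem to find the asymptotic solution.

a=12, b=6, f(n)=4. log_6(12) = 1.387. Case 1 of Master Theorem: T(n) = O(n^1.387).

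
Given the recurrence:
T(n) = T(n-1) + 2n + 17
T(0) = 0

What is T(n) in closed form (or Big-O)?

Dominant term in sum is 2*sum(i, i=1..n) = 2*n*(n+1)/2 = O(n^2).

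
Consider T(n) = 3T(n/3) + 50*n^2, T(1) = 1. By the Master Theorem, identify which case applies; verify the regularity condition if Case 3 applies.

a=3, b=3, f(n)=50*n^2.
log_3(3) = 1 < 2.
f(n) = Omega(n^(1+epsilon)) for some epsilon > 0, so Case 3 is the candidate.
Regularity: a*f(n/b) = 3*50*(n/3)^2 = (3/9)*50*n^2 <= c*f(n) with c = 3/9 < 1. Satisfied.
Case 3: T(n) = Theta(n^2).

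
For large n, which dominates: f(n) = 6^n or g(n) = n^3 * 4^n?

f(n) = 6^n grows faster: 6^n / (n^3 4^n) = (6/4)^n / n^3 -> infinity since 6/4 > 1.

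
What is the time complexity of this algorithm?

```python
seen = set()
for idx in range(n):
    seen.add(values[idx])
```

Time complexity: O(n).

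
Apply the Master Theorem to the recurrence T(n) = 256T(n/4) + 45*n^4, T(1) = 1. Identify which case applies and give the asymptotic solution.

a=256, b=4, f(n)=45*n^4.
log_4(256) = 4, so n^(log_b(a)) = n^4.
f(n) = Theta(n^4), so Case 2 applies.
T(n) = Theta(n^4 log n).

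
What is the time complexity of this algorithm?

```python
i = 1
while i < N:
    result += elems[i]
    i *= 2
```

Time complexity: O(log n).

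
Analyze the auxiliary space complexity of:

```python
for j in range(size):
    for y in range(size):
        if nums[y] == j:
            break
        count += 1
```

Space complexity: O(1).
Only a constant amount of auxiliary storage is used; nothing grows with n.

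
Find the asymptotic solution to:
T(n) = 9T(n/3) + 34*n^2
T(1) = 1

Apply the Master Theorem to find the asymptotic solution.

a=9, b=3, f(n)=34*n^2. log_3(9) = 2. Case 2: T(n) = O(n^2 log n).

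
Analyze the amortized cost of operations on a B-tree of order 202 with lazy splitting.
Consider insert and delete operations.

In a B-tree of order 202, a node splits when it has 202 keys. With lazy splitting, we use potential Phi = number of full nodes + number of near-empty nodes. Each split costs O(1) but reduces potential. Between splits, at least 101 insertions must occur in that node. Amortized structural cost is O(1) per operation, plus O(log_202 n) traversal.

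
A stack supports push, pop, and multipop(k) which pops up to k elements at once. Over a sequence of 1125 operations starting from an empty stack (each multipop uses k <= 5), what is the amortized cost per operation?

Each element is pushed exactly once and popped at most once (whether by pop or as part of a multipop). So the total number of individual pops over the whole sequence is at most the number of pushes, which is at most 1125. Total work <= 2 * 1125, hence O(1) amortized per operation.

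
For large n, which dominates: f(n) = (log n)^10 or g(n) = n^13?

g(n) = n^13 grows faster: any positive polynomial dominates any polylog.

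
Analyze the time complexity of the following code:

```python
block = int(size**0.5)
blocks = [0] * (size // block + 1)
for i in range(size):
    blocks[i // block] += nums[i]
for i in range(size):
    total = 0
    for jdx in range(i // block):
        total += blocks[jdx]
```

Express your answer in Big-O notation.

Time complexity: O(n * sqrt(n)).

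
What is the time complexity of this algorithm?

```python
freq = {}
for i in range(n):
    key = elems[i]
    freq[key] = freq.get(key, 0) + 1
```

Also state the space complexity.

Time complexity: O(n).
Space complexity: O(n).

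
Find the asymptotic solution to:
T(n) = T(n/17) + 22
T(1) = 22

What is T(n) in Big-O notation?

Each step divides n by 17 and adds 22. After log_17(n) steps, T(n) = O(log n).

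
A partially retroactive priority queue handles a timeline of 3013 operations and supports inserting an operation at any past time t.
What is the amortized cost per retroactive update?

Partially retroactive priority queues (Demaine-Iacono-Langerman) allow updates at past times with queries only at the present. With a balanced BST over the m = 3013 timeline events tracking bridges, each retroactive insert or delete is O(log m) amortized.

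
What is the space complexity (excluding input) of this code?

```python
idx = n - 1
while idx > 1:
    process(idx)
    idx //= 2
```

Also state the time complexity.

Space complexity: O(1).
Only a constant amount of auxiliary storage is used; nothing grows with n.
Time complexity: O(log n).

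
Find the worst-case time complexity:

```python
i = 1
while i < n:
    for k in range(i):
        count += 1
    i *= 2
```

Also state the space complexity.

Time complexity: O(n).
Space complexity: O(1).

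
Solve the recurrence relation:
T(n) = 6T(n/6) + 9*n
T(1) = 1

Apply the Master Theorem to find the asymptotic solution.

a=6, b=6, f(n)=9*n. log_6(6) = 1. Case 2: T(n) = O(n log n).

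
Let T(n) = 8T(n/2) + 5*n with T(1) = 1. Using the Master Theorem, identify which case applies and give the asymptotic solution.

a=8, b=2, f(n)=5*n.
log_2(8) = 3 > 1.
Since f(n) = O(n^1) is polynomially smaller than n^3, Case 1 applies.
T(n) = Theta(n^3).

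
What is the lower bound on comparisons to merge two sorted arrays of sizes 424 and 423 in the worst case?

Adversary: with |424 - 423| <= 1 the inputs can be fully interleaved so that every adjacent pair in the merged output comes from different arrays. Then each of the 846 adjacent pairs must be directly compared, or the algorithm cannot determine their relative order. Standard merge meets this bound.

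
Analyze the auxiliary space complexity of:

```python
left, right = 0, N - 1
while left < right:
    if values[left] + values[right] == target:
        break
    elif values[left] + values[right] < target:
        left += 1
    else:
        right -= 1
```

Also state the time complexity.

Space complexity: O(1).
Only a constant amount of auxiliary storage is used; nothing grows with n.
Time complexity: O(n).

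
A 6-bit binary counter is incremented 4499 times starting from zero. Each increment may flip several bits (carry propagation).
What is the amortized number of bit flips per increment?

Bit i flips on every 2^i-th increment, so over 4499 increments bit i flips floor(4499/2^i) times. Summing over i: total flips < 2 * 4499. Amortized: < 2 = O(1) per increment.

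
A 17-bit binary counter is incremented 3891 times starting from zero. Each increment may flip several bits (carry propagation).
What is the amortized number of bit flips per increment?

Bit i flips on every 2^i-th increment, so over 3891 increments bit i flips floor(3891/2^i) times. Summing over i: total flips < 2 * 3891. Amortized: < 2 = O(1) per increment.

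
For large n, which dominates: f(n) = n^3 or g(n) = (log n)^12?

f(n) = n^3 grows faster: any positive polynomial dominates any polylog.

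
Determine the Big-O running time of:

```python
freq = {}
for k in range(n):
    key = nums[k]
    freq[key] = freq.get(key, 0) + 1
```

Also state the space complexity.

Time complexity: O(n).
Space complexity: O(n).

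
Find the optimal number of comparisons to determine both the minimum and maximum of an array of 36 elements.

Naive approach: 70 comparisons (35 for max + 35 for min).
Optimal: Compare elements in pairs first (floor(n/2) = 18 comparisons), then find max among winners and min among losers (17 comparisons each).
Total: ceil(3n/2) - 2 = 52 comparisons. An adversary argument shows this is also a lower bound.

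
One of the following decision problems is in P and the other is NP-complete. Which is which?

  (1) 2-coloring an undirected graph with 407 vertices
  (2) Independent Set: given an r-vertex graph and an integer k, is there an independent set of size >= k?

(1) is P: 2-coloring is bipartiteness testing via BFS, O(V+E).
(2) is NP-complete: complement of Clique (with k part of the input).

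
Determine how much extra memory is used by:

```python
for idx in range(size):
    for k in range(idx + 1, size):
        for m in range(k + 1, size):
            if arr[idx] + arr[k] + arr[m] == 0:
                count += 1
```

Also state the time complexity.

Space complexity: O(1).
Only a constant amount of auxiliary storage is used; nothing grows with n.
Time complexity: O(n^3).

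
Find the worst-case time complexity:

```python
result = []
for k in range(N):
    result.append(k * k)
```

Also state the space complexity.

Time complexity: O(n).
Space complexity: O(n).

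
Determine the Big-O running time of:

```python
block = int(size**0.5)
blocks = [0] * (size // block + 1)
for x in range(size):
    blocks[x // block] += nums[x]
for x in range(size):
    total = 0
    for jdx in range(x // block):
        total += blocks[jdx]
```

Time complexity: O(n * sqrt(n)).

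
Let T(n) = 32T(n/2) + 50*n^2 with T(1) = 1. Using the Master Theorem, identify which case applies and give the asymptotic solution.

a=32, b=2, f(n)=50*n^2.
log_2(32) = 5 > 2.
Since f(n) = O(n^2) is polynomially smaller than n^5, Case 1 applies.
T(n) = Theta(n^5).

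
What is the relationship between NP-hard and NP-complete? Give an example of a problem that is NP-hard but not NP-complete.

NP-hard: at least as hard as any NP problem (but need not be in NP). NP-complete = NP-hard intersection NP. The Halting Problem is NP-hard but undecidable (not in NP). The optimization version of TSP is NP-hard but not a decision problem.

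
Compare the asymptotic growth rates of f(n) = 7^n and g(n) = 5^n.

f(n) = 7^n grows faster: (7/5)^n -> infinity since 7/5 > 1.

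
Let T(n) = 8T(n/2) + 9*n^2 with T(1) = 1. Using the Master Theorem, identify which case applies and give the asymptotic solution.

a=8, b=2, f(n)=9*n^2.
log_2(8) = 3 > 2.
Since f(n) = O(n^2) is polynomially smaller than n^3, Case 1 applies.
T(n) = Theta(n^3).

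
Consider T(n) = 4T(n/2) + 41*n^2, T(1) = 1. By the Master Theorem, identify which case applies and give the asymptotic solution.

a=4, b=2, f(n)=41*n^2.
log_2(4) = 2, so n^(log_b(a)) = n^2.
f(n) = Theta(n^2), so Case 2 applies.
T(n) = Theta(n^2 log n).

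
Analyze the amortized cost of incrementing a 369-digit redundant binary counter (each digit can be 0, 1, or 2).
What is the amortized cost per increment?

A redundant counter on 369 digits allows digit values 0, 1, 2. Increment adds 1 to the least significant digit and carries any 2 to a 0 plus +1 on the next digit. With potential Phi = (number of 2-digits), each increment does O(1) actual work plus a chain of carries, each of which decreases Phi by 1. Amortized O(1).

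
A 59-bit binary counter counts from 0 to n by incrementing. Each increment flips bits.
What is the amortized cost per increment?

Bit i flips every 2^i increments. Total flips over n increments: sum_{i=0}^{59} n/2^i < 2n. Amortized cost: 2n/n = O(1).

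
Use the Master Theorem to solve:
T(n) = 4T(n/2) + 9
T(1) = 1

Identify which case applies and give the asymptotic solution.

a=4, b=2, f(n)=9.
log_2(4) = 2 > 0.
Since f(n) = O(n^0) is polynomially smaller than n^2, Case 1 applies.
T(n) = Theta(n^2).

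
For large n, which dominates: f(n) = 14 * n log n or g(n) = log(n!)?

f(n) = 14 * n log n and g(n) = log(n!) are Theta of each other: Stirling: log(n!) = n log n - n + O(log n) = Theta(n log n); the constant 14 doesn't change the Theta class.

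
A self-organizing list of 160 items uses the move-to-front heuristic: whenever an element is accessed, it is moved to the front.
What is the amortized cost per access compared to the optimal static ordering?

With potential Phi = number of inversions between the MTF list and the optimal static list (at most C(160,2)), each access has amortized cost at most 2 * (cost under optimal static ordering). This is the move-to-front 2-competitiveness result.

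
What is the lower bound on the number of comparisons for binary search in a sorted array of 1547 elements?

With 1547 possible positions, we need at least ceil(log_2(1547)) = 11 comparisons. Each comparison splits the remaining candidates by at most half.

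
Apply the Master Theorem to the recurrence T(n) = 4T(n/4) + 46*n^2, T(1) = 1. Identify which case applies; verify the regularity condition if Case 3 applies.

a=4, b=4, f(n)=46*n^2.
log_4(4) = 1 < 2.
f(n) = Omega(n^(1+epsilon)) for some epsilon > 0, so Case 3 is the candidate.
Regularity: a*f(n/b) = 4*46*(n/4)^2 = (4/16)*46*n^2 <= c*f(n) with c = 4/16 < 1. Satisfied.
Case 3: T(n) = Theta(n^2).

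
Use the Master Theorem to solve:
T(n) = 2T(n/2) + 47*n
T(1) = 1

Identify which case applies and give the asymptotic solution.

a=2, b=2, f(n)=47*n.
log_2(2) = 1, so n^(log_b(a)) = n.
f(n) = Theta(n), so Case 2 applies.
T(n) = Theta(n log n).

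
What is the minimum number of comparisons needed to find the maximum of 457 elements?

Finding the maximum requires 456 comparisons. Each comparison eliminates exactly one candidate. With 457 candidates, we need 456 eliminations.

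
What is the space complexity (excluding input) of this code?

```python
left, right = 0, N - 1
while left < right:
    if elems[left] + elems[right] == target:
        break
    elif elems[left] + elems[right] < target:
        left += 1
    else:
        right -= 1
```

Space complexity: O(1).
Only a constant amount of auxiliary storage is used; nothing grows with n.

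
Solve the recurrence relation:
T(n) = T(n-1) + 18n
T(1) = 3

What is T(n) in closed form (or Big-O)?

Unrolling: T(n) = 3 + 18*(2 + 3 + ... + n) = 3 + 18*(n(n+1)/2 - 1) = O(n^2).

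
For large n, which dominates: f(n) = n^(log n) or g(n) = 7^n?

g(n) = 7^n grows faster: take logs: log(n^(log n)) = (log n)^2, log(7^n) = n log 7; n dominates (log n)^2.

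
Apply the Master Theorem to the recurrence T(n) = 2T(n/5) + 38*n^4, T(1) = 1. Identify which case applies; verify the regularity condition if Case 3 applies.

a=2, b=5, f(n)=38*n^4.
log_5(2) = 0.4307 < 4.
f(n) = Omega(n^(0.4307+epsilon)) for some epsilon > 0, so Case 3 is the candidate.
Regularity: a*f(n/b) = 2*38*(n/5)^4 = (2/625)*38*n^4 <= c*f(n) with c = 2/625 < 1. Satisfied.
Case 3: T(n) = Theta(n^4).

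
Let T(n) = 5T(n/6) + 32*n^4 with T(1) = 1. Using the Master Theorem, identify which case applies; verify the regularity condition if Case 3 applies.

a=5, b=6, f(n)=32*n^4.
log_6(5) = 0.8982 < 4.
f(n) = Omega(n^(0.8982+epsilon)) for some epsilon > 0, so Case 3 is the candidate.
Regularity: a*f(n/b) = 5*32*(n/6)^4 = (5/1296)*32*n^4 <= c*f(n) with c = 5/1296 < 1. Satisfied.
Case 3: T(n) = Theta(n^4).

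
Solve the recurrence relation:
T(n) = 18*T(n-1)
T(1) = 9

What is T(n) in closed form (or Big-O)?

Each step multiplies by 18. T(n) = T(1)*18^(n-1) = 9*18^(n-1).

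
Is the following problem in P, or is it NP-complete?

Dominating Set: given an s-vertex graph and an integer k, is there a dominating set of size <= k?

This problem is NP-complete: reduces from Set Cover (with k part of the input).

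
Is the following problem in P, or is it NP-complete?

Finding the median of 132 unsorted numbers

This problem is in P: linear-time selection (median-of-medians) runs in O(n).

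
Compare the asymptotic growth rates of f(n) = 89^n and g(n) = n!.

g(n) = n! grows faster: n!/89^n -> infinity by Stirling.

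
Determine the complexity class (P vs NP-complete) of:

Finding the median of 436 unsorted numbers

This problem is in P: linear-time selection (median-of-medians) runs in O(n).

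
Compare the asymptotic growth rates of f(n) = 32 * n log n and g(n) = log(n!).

f(n) = 32 * n log n and g(n) = log(n!) are Theta of each other: Stirling: log(n!) = n log n - n + O(log n) = Theta(n log n); the constant 32 doesn't change the Theta class.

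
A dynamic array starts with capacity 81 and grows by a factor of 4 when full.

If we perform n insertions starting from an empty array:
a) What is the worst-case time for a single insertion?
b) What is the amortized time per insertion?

(a) Worst-case single insertion: O(n) -- when the array is full at capacity c, the resize copies all c elements, and c can be Theta(n).
(b) Resizes happen at sizes 81, 324, 1296, ... Total copy cost for n insertions: 81 + 324 + ... = O(n) (geometric series with ratio 1/4). Amortized cost per insertion: O(n)/n = O(1).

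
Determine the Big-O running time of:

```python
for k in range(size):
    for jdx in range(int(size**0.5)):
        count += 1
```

Time complexity: O(n * sqrt(n)).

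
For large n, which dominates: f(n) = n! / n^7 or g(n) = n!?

g(n) = n! grows faster: the ratio n!/(n!/n^7) = n^7 -> infinity.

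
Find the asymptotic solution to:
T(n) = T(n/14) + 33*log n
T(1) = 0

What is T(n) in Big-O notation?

Each of the log_14(n) levels adds O(log n). T(n) = O(log^2 n).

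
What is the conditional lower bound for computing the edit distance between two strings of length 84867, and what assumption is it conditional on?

Under SETH (the Strong Exponential Time Hypothesis), edit distance on length-84867 strings cannot be computed in O(n^(2-epsilon)) time for any epsilon > 0 (Backurs-Indyk). The reduction is from CNF-SAT via the orthogonal vectors problem.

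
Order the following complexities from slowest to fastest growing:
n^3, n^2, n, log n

Ordered by growth rate: log n < n < n^2 < n^3.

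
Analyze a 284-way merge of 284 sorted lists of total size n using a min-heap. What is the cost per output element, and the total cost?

Maintain a min-heap of size 284 holding the current head of each list. Each output step does one extract-min (O(log 284)) and one insert of that list's next element (O(log 284)). Each of the n elements passes through the heap exactly once, so the total cost is O(n log 284), i.e. O(log 284) per output element.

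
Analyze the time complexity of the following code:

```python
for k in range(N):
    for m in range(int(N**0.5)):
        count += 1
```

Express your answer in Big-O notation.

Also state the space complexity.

Time complexity: O(n * sqrt(n)).
Space complexity: O(1).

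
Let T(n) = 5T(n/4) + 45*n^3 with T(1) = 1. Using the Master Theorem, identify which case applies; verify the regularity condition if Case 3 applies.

a=5, b=4, f(n)=45*n^3.
log_4(5) = 1.161 < 3.
f(n) = Omega(n^(1.161+epsilon)) for some epsilon > 0, so Case 3 is the candidate.
Regularity: a*f(n/b) = 5*45*(n/4)^3 = (5/64)*45*n^3 <= c*f(n) with c = 5/64 < 1. Satisfied.
Case 3: T(n) = Theta(n^3).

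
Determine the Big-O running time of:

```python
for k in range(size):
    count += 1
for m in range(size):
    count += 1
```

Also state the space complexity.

Time complexity: O(n).
Space complexity: O(1).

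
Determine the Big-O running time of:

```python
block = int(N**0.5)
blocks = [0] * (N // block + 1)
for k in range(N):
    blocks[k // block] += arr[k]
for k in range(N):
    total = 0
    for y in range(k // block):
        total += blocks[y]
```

Time complexity: O(n * sqrt(n)).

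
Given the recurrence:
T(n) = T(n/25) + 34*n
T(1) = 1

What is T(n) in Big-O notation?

Geometric series: 34*n*(1 + 1/25 + 1/25^2 + ...) = O(n). T(n) = O(n).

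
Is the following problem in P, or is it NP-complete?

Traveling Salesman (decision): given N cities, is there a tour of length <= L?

This problem is NP-complete: reduces from Hamiltonian Cycle.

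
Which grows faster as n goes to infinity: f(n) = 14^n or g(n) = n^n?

g(n) = n^n grows faster: n^n / 14^n = (n/14)^n -> infinity once n > 14.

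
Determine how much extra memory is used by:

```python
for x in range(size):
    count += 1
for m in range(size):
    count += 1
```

Space complexity: O(1).
Only a constant amount of auxiliary storage is used; nothing grows with n.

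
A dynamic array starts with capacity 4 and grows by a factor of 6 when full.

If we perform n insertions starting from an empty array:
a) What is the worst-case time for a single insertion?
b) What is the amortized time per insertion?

(a) Worst-case single insertion: O(n) -- when the array is full at capacity c, the resize copies all c elements, and c can be Theta(n).
(b) Resizes happen at sizes 4, 24, 144, ... Total copy cost for n insertions: 4 + 24 + ... = O(n) (geometric series with ratio 1/6). Amortized cost per insertion: O(n)/n = O(1).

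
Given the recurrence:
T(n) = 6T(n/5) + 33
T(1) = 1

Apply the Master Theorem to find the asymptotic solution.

a=6, b=5, f(n)=33. log_5(6) = 1.113. Case 1 of Master Theorem: T(n) = O(n^1.113).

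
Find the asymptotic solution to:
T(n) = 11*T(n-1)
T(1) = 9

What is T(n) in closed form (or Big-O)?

Each step multiplies by 11. T(n) = T(1)*11^(n-1) = 9*11^(n-1).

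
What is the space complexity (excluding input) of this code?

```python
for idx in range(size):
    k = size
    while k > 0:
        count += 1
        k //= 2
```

Space complexity: O(1).
Only a constant amount of auxiliary storage is used; nothing grows with n.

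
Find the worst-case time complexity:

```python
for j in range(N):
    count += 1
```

Time complexity: O(n).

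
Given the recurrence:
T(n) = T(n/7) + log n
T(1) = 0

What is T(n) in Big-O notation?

Each of the log_7(n) levels adds O(log n). T(n) = O(log^2 n).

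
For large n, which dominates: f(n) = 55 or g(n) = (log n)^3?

g(n) = (log n)^3 grows faster: any unbounded function dominates a constant.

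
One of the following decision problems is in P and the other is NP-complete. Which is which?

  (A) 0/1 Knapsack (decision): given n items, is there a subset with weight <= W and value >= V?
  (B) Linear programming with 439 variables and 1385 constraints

(A) is NP-complete: reduces from Subset Sum.
(B) is P: the ellipsoid and interior-point methods run in polynomial time.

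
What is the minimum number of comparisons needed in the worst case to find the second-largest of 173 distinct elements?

Lower bound: finding the max needs 173-1 comparisons. By the adversary weight-doubling argument, the max must personally win >= ceil(log_2(173)) = 8 comparisons; the 2nd-largest is among those 8 losers, needing 8-1 more comparisons. Total >= 173-1 + 8-1 = 179. A balanced knockout tournament achieves this.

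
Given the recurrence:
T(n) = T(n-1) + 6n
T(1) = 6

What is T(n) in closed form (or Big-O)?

Unrolling: T(n) = 6 + 6*(2 + 3 + ... + n) = 6 + 6*(n(n+1)/2 - 1) = O(n^2).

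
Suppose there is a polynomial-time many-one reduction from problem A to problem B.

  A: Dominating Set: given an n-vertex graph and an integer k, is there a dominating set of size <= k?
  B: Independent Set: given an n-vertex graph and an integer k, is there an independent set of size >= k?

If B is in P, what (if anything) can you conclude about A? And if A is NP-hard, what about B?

A poly-time reduction A <=_p B means any A-instance can be transformed to a B-instance in poly time.
If B is in P: compose the reduction with B's poly-time algorithm to solve A in poly time, so A is in P.
If A is NP-hard: every NP problem reduces to A, which reduces to B; composing reductions, every NP problem reduces to B, so B is NP-hard.
(Here in fact A is NP-complete and B is NP-complete.)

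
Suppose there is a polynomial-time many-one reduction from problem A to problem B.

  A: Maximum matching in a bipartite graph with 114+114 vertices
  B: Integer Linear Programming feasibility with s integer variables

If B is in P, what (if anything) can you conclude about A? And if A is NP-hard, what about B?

A poly-time reduction A <=_p B means any A-instance can be transformed to a B-instance in poly time.
If B is in P: compose the reduction with B's poly-time algorithm to solve A in poly time, so A is in P.
If A is NP-hard: every NP problem reduces to A, which reduces to B; composing reductions, every NP problem reduces to B, so B is NP-hard.
(Here in fact A is P and B is NP-complete.)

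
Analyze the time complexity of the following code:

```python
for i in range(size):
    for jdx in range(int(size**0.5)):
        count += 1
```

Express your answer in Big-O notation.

Time complexity: O(n * sqrt(n)).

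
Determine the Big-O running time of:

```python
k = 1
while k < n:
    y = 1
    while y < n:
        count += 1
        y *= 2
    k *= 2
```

Time complexity: O(log^2 n).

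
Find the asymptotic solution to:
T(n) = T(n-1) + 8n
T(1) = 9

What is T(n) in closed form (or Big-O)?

Unrolling: T(n) = 9 + 8*(2 + 3 + ... + n) = 9 + 8*(n(n+1)/2 - 1) = O(n^2).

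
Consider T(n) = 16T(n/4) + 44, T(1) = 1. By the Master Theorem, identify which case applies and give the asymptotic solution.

a=16, b=4, f(n)=44.
log_4(16) = 2 > 0.
Since f(n) = O(n^0) is polynomially smaller than n^2, Case 1 applies.
T(n) = Theta(n^2).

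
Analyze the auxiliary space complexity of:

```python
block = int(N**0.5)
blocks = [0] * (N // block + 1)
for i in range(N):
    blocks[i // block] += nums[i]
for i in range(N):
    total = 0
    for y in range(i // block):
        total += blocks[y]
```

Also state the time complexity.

Space complexity: O(sqrt(n)).
Storage scales with sqrt(n).
Time complexity: O(n * sqrt(n)).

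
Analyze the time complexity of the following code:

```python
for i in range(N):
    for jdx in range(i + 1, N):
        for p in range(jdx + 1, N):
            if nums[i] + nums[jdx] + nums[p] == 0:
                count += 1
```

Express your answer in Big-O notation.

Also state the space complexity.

Time complexity: O(n^3).
Space complexity: O(1).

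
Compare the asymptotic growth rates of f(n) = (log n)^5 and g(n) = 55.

f(n) = (log n)^5 grows faster: any unbounded function dominates a constant.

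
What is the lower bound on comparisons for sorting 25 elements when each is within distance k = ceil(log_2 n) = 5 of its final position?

Partition the 25 positions into floor(n/k) blocks of k = 5 consecutive positions; any permutation within a block keeps every element within k of its final position, so there are at least (k!)^(n/k) distinguishable inputs. Lower bound: log_2((k!)^(n/k)) = (n/k) * log_2(k!) = Theta(n log k); with k = ceil(log_2 n), this is Omega(n log log n).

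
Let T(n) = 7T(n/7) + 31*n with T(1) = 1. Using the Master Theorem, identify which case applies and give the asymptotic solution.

a=7, b=7, f(n)=31*n.
log_7(7) = 1, so n^(log_b(a)) = n.
f(n) = Theta(n), so Case 2 applies.
T(n) = Theta(n log n).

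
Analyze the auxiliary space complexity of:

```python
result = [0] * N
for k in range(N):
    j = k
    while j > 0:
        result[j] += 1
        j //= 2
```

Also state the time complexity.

Space complexity: O(n).
Auxiliary storage grows linearly with the input size n in the worst case.
Time complexity: O(n log n).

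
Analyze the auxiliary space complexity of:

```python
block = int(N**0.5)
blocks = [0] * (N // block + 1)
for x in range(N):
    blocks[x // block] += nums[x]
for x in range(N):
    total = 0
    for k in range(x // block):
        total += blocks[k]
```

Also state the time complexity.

Space complexity: O(sqrt(n)).
Storage scales with sqrt(n).
Time complexity: O(n * sqrt(n)).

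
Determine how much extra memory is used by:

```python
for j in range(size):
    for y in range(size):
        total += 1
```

Space complexity: O(1).
Only a constant amount of auxiliary storage is used; nothing grows with n.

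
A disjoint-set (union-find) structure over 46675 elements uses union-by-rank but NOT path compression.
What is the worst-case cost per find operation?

Union-by-rank alone keeps every tree's height <= log_2(46675) ~= 15.5. Each find traverses from a node to its root, costing O(height) = O(log n). Without path compression this bound is tight.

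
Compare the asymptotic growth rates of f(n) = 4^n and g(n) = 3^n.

f(n) = 4^n grows faster: (4/3)^n -> infinity since 4/3 > 1.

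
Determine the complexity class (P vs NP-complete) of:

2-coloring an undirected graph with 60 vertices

This problem is in P: 2-coloring is bipartiteness testing via BFS, O(V+E).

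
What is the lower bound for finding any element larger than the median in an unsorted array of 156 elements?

To find an element larger than the median of 156 elements, we must see Omega(n) elements. Without seeing enough elements, an adversary can make any unseen element the median.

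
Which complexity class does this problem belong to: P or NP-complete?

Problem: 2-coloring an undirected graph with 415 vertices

This problem is in P: 2-coloring is bipartiteness testing via BFS, O(V+E).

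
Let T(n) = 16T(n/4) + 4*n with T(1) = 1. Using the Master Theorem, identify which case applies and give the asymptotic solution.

a=16, b=4, f(n)=4*n.
log_4(16) = 2 > 1.
Since f(n) = O(n^1) is polynomially smaller than n^2, Case 1 applies.
T(n) = Theta(n^2).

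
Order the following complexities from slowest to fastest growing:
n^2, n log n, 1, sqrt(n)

Ordered by growth rate: 1 < sqrt(n) < n log n < n^2.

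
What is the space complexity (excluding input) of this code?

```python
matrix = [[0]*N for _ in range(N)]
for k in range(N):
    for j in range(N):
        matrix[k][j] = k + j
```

Space complexity: O(n^2).
A 2D structure of size n x n is allocated.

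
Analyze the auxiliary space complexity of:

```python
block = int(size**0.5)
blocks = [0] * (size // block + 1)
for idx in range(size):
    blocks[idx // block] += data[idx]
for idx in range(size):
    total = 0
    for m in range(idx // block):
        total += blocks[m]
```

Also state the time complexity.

Space complexity: O(sqrt(n)).
Storage scales with sqrt(n).
Time complexity: O(n * sqrt(n)).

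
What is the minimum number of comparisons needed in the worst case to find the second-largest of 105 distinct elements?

Lower bound: finding the max needs 105-1 comparisons. By the adversary weight-doubling argument, the max must personally win >= ceil(log_2(105)) = 7 comparisons; the 2nd-largest is among those 7 losers, needing 7-1 more comparisons. Total >= 105-1 + 7-1 = 110. A balanced knockout tournament achieves this.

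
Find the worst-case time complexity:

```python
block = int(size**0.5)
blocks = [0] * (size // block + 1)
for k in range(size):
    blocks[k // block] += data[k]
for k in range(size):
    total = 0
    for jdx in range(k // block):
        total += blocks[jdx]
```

Time complexity: O(n * sqrt(n)).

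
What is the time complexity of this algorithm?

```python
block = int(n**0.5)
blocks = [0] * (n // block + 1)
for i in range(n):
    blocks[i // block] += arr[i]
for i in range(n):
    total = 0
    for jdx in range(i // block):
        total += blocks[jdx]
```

Time complexity: O(n * sqrt(n)).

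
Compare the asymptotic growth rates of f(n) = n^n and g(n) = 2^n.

f(n) = n^n grows faster: n^n / 2^n = (n/2)^n -> infinity once n > 2.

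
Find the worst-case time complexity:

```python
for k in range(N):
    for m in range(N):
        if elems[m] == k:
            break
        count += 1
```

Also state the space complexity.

Time complexity: O(n^2).
Space complexity: O(1).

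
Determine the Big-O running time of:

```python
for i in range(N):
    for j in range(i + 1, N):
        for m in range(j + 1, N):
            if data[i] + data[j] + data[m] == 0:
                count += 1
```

Time complexity: O(n^3).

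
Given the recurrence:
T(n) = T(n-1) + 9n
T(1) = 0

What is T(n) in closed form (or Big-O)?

Unrolling: T(n) = 0 + 9*(2 + 3 + ... + n) = 0 + 9*(n(n+1)/2 - 1) = O(n^2).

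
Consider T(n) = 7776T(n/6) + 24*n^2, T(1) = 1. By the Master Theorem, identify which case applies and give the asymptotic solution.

a=7776, b=6, f(n)=24*n^2.
log_6(7776) = 5 > 2.
Since f(n) = O(n^2) is polynomially smaller than n^5, Case 1 applies.
T(n) = Theta(n^5).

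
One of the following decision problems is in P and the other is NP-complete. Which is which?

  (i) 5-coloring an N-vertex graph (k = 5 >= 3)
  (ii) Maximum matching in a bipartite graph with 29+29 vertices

(i) is NP-complete: graph k-coloring for k>=3 is NP-complete by reduction from 3-SAT.
(ii) is P: Hopcroft-Karp runs in O(E sqrt(V)).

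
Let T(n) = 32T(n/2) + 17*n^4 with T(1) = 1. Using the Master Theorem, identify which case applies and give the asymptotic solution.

a=32, b=2, f(n)=17*n^4.
log_2(32) = 5 > 4.
Since f(n) = O(n^4) is polynomially smaller than n^5, Case 1 applies.
T(n) = Theta(n^5).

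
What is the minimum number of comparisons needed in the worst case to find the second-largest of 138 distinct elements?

Lower bound: finding the max needs 138-1 comparisons. By the adversary weight-doubling argument, the max must personally win >= ceil(log_2(138)) = 8 comparisons; the 2nd-largest is among those 8 losers, needing 8-1 more comparisons. Total >= 138-1 + 8-1 = 144. A balanced knockout tournament achieves this.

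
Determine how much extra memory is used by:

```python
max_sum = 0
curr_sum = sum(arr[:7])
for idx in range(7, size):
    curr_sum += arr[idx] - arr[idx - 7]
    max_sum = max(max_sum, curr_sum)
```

Space complexity: O(1).
Only a constant amount of auxiliary storage is used; nothing grows with n.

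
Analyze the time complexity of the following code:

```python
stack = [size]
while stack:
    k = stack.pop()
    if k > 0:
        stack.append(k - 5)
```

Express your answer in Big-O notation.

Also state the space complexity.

Time complexity: O(n).
Space complexity: O(1).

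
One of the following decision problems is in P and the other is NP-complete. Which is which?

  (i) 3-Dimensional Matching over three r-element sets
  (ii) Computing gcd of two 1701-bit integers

(i) is NP-complete: one of Karp's 21 NP-complete problems.
(ii) is P: the Euclidean algorithm runs in polynomial time in the bit-length.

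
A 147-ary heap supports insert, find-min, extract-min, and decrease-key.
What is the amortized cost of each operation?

The 147-ary heap has height O(log_147 n). Insert sifts up: O(log_147 n). Find-min reads the root: O(1). Extract-min sifts down comparing 147 children per level: O(147 * log_147 n). Decrease-key sifts up: O(log_147 n).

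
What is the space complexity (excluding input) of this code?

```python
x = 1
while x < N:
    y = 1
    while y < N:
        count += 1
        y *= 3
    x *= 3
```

Space complexity: O(1).
Only a constant amount of auxiliary storage is used; nothing grows with n.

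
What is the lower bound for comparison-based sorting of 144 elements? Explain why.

A comparison-based sorting algorithm corresponds to a decision tree. With 144! possible permutations, the tree has 144! leaves. The height is at least log_2(144!) = Omega(n log n) by Stirling's approximation.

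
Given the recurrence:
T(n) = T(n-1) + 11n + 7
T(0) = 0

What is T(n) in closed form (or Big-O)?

Dominant term in sum is 11*sum(i, i=1..n) = 11*n*(n+1)/2 = O(n^2).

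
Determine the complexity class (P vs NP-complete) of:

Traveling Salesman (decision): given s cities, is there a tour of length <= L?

This problem is NP-complete: reduces from Hamiltonian Cycle.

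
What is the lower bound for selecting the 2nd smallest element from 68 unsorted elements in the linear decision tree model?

Selecting the 2nd smallest of 68 elements requires Omega(n) comparisons. Every element must be compared at least once. The BFPRT algorithm achieves O(n), making this tight.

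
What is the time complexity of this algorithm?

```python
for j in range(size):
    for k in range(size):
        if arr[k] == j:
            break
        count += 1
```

Time complexity: O(n^2).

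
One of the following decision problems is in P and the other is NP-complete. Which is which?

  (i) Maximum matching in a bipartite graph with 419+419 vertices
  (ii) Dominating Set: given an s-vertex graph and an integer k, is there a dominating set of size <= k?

(i) is P: Hopcroft-Karp runs in O(E sqrt(V)).
(ii) is NP-complete: reduces from Set Cover (with k part of the input).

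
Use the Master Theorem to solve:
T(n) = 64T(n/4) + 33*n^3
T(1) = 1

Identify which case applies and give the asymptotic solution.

a=64, b=4, f(n)=33*n^3.
log_4(64) = 3, so n^(log_b(a)) = n^3.
f(n) = Theta(n^3), so Case 2 applies.
T(n) = Theta(n^3 log n).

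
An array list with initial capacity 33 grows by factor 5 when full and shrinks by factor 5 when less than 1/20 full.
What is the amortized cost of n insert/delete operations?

Using potential function Phi = |5*size - capacity|. Resizing costs are offset by potential release. Amortized O(1) per operation.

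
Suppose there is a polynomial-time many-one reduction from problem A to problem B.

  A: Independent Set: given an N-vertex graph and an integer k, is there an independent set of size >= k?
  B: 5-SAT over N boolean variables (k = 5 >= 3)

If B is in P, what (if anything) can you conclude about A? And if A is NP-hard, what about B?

A poly-time reduction A <=_p B means any A-instance can be transformed to a B-instance in poly time.
If B is in P: compose the reduction with B's poly-time algorithm to solve A in poly time, so A is in P.
If A is NP-hard: every NP problem reduces to A, which reduces to B; composing reductions, every NP problem reduces to B, so B is NP-hard.
(Here in fact A is NP-complete and B is NP-complete.)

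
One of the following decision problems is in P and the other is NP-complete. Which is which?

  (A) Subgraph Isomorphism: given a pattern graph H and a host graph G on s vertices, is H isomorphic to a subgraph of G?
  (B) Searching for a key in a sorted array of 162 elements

(A) is NP-complete: generalizes Clique and Hamiltonian Path (pattern size is part of the input).
(B) is P: binary search runs in O(log n).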